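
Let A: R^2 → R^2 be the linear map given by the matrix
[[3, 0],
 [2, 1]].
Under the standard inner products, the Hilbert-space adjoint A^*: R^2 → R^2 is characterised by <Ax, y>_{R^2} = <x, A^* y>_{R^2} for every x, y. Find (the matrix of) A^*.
A^* = A^T =
[[3, 2],
 [0, 1]]

For real matrices with standard dot products, the defining identity <Ax, y> = <x, A^* y> gives (Ax)^T y = x^T (A^*) y, i.e. x^T A^T y = x^T (A^*) y. Since this holds for all x, y, we must have A^* = A^T. Therefore
A^* =
[[3, 2],
 [0, 1]].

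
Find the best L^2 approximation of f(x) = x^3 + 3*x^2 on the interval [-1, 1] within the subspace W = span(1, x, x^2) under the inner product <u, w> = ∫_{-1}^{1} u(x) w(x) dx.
g(x) = 3*x^2 + 3*x/5

The best approximation g ∈ W is the orthogonal projection of f onto W. Writing g = a_0 + a_1 x + a_2 x^2, the coefficients solve the normal equations G · a = b where
  G_{ij} = <φ_i, φ_j> and b_i = <f, φ_i>, with φ_0 = 1, φ_1 = x, φ_2 = x^2.
G =
  [2, 0, 2/3]
  [0, 2/3, 0]
  [2/3, 0, 2/5],
b = (2, 2/5, 6/5).
Solving gives a_0 = 0, a_1 = 3/5, a_2 = 3, so
  g(x) = 3*x^2 + 3*x/5.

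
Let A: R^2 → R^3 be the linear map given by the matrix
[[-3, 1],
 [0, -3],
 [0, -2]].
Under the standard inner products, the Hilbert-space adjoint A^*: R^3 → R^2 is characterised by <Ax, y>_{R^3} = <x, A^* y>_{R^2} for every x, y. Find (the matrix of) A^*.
A^* = A^T =
[[-3, 0, 0],
 [1, -3, -2]]

For real matrices with standard dot products, the defining identity <Ax, y> = <x, A^* y> gives (Ax)^T y = x^T (A^*) y, i.e. x^T A^T y = x^T (A^*) y. Since this holds for all x, y, we must have A^* = A^T. Therefore
A^* =
[[-3, 0, 0],
 [1, -3, -2]].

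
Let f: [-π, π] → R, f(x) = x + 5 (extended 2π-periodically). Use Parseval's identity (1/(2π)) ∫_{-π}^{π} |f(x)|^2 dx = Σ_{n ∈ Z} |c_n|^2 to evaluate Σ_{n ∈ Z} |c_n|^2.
Σ |c_n|^2 = π^2/3 + 25

Expand and integrate term by term over [-π, π]:
  ∫ (x)^2 dx = 1·(2π^3/3); ∫ 2·1·(5)·x dx = 0 (odd integrand); ∫ 5^2 dx = 25·2π.
So (1/(2π)) ∫_{-π}^{π} (x + 5)^2 dx = 1π^2/3 + 25 = π^2/3 + 25.
Parseval ⇒ Σ |c_n|^2 = π^2/3 + 25.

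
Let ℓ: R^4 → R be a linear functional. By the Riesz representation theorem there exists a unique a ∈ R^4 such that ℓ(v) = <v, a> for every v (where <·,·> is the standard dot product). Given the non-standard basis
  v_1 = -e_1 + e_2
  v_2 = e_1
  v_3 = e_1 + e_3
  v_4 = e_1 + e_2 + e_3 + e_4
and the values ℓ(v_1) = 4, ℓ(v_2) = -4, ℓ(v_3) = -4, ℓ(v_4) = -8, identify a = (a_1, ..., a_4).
a = (-4, 0, 0, -4)

Write a = (a_1, ..., a_4) in the standard basis. For each basis vector v_i, ℓ(v_i) = <v_i, a> is a linear equation in the a_j's. Collect the n equations into a matrix system V a = ℓ, where row i of V is v_i (expressed in the standard basis). Since V is invertible (lower-triangular with 1s on the diagonal, up to permutation), solve by back-substitution:
  V =
[[-1, 1, 0, 0],
 [1, 0, 0, 0],
 [1, 0, 1, 0],
 [1, 1, 1, 1]]
  V a = (4, -4, -4, -8)
Solving gives a = (-4, 0, 0, -4).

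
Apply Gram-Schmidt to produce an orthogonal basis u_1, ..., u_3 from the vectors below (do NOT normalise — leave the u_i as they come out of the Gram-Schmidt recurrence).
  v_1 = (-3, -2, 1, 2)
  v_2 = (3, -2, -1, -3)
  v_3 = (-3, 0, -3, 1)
Orthogonal basis:
  u_1 = (-3, -2, 1, 2)
  u_2 = (1, -10/3, -1/3, -5/3)
  u_3 = (-64/45, 2/27, -476/135, -8/27)

Apply the Gram-Schmidt recurrence
  u_1 = v_1
  u_i = v_i − Σ_{j<i} ((v_i · u_j) / (u_j · u_j)) · u_j.

Step by step this gives:
  u_1 = (-3, -2, 1, 2)
  u_2 = (1, -10/3, -1/3, -5/3)
  u_3 = (-64/45, 2/27, -476/135, -8/27)

Orthogonality check:
  u_2 · u_1 = 0 (should be 0)
  u_3 · u_1 = 0 (should be 0)
  u_3 · u_2 = 0 (should be 0)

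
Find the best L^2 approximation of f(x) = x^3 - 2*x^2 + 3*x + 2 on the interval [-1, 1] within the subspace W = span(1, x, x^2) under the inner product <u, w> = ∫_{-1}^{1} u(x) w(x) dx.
g(x) = -2*x^2 + 18*x/5 + 2

The best approximation g ∈ W is the orthogonal projection of f onto W. Writing g = a_0 + a_1 x + a_2 x^2, the coefficients solve the normal equations G · a = b where
  G_{ij} = <φ_i, φ_j> and b_i = <f, φ_i>, with φ_0 = 1, φ_1 = x, φ_2 = x^2.
G =
  [2, 0, 2/3]
  [0, 2/3, 0]
  [2/3, 0, 2/5],
b = (8/3, 12/5, 8/15).
Solving gives a_0 = 2, a_1 = 18/5, a_2 = -2, so
  g(x) = -2*x^2 + 18*x/5 + 2.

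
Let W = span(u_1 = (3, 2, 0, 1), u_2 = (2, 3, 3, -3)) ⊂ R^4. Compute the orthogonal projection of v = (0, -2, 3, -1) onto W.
proj_W(v) = (-369/353, -31/353, 387/353, -596/353)

Set up U = [u_1 | ... | u_2] ∈ R^(4×2). The projector onto W = col(U) is P = U (U^T U)^(-1) U^T.
Compute U^T U =
  [14, 9]
  [9, 31],
and U^T v = (-5, 6).
Solve U^T U · c = U^T v for the coefficients: c = (-209/353, 129/353). The projection is proj_W(v) = U c.
Check: (v - proj_W(v)) · u_1 = 0  (should be 0).
Check: (v - proj_W(v)) · u_2 = 0  (should be 0).
Result: proj_W(v) = (-369/353, -31/353, 387/353, -596/353).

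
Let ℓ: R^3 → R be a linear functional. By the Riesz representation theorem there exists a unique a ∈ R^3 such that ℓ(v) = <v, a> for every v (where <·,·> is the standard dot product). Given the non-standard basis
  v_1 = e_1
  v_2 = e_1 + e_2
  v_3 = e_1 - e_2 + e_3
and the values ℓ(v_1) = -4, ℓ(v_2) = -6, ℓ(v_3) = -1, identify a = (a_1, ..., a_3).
a = (-4, -2, 1)

Write a = (a_1, ..., a_3) in the standard basis. For each basis vector v_i, ℓ(v_i) = <v_i, a> is a linear equation in the a_j's. Collect the n equations into a matrix system V a = ℓ, where row i of V is v_i (expressed in the standard basis). Since V is invertible (lower-triangular with 1s on the diagonal, up to permutation), solve by back-substitution:
  V =
[[1, 0, 0],
 [1, 1, 0],
 [1, -1, 1]]
  V a = (-4, -6, -1)
Solving gives a = (-4, -2, 1).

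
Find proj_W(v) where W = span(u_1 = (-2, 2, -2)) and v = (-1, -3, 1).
proj_W(v) = (1, -1, 1)

Set up U = [u_1 | ... | u_1] ∈ R^(3×1). The projector onto W = col(U) is P = U (U^T U)^(-1) U^T.
Compute U^T U =
  [12],
and U^T v = (-6).
Solve U^T U · c = U^T v for the coefficients: c = (-1/2). The projection is proj_W(v) = U c.
Check: (v - proj_W(v)) · u_1 = 0  (should be 0).
Result: proj_W(v) = (1, -1, 1).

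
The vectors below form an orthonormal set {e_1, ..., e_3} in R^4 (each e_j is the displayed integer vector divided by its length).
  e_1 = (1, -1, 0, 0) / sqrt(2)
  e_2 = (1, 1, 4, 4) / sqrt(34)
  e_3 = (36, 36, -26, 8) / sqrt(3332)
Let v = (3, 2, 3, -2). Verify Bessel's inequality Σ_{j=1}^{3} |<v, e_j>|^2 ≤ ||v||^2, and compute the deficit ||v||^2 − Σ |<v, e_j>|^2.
Σ |<v, e_j>|^2 = 250/49; ||v||^2 = 26; deficit = 1024/49

Write each e_j = u_j / sqrt(<u_j, u_j>) where u_j is the displayed integer vector. Then <v, e_j> = <v, u_j> / sqrt(<u_j, u_j>), so |<v, e_j>|^2 = <v, u_j>^2 / <u_j, u_j>.
Coefficients: <v, e_1> = 1/sqrt(2), <v, e_2> = 9/sqrt(34), <v, e_3> = 86/sqrt(3332).
Square and sum: Σ |<v, e_j>|^2 = 250/49.
Compute ||v||^2 = v·v = 26.
Deficit = 26 − 250/49 = 1024/49 ≥ 0, confirming Bessel's inequality. (The deficit equals ||v − Σ <v,e_j> e_j||^2, the squared distance from v to span{e_j}.)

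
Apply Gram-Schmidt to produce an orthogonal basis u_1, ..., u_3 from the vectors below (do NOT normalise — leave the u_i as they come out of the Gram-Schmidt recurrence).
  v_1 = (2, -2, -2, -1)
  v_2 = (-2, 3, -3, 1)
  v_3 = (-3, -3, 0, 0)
Orthogonal basis:
  u_1 = (2, -2, -2, -1)
  u_2 = (-16/13, 29/13, -49/13, 8/13)
  u_3 = (-435/137, -735/274, -147/274, 12/137)

Apply the Gram-Schmidt recurrence
  u_1 = v_1
  u_i = v_i − Σ_{j<i} ((v_i · u_j) / (u_j · u_j)) · u_j.

Step by step this gives:
  u_1 = (2, -2, -2, -1)
  u_2 = (-16/13, 29/13, -49/13, 8/13)
  u_3 = (-435/137, -735/274, -147/274, 12/137)

Orthogonality check:
  u_2 · u_1 = 0 (should be 0)
  u_3 · u_1 = 0 (should be 0)
  u_3 · u_2 = 0 (should be 0)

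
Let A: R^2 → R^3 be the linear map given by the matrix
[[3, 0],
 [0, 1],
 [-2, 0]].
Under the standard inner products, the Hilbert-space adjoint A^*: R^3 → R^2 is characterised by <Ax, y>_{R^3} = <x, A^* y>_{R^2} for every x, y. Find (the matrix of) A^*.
A^* = A^T =
[[3, 0, -2],
 [0, 1, 0]]

For real matrices with standard dot products, the defining identity <Ax, y> = <x, A^* y> gives (Ax)^T y = x^T (A^*) y, i.e. x^T A^T y = x^T (A^*) y. Since this holds for all x, y, we must have A^* = A^T. Therefore
A^* =
[[3, 0, -2],
 [0, 1, 0]].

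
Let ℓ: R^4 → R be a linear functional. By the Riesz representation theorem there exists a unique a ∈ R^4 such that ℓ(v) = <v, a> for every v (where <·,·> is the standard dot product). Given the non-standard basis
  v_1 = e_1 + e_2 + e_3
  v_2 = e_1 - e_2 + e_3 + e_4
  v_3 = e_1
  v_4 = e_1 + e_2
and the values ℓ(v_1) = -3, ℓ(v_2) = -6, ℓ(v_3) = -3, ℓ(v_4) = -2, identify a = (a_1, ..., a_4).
a = (-3, 1, -1, -1)

Write a = (a_1, ..., a_4) in the standard basis. For each basis vector v_i, ℓ(v_i) = <v_i, a> is a linear equation in the a_j's. Collect the n equations into a matrix system V a = ℓ, where row i of V is v_i (expressed in the standard basis). Since V is invertible (lower-triangular with 1s on the diagonal, up to permutation), solve by back-substitution:
  V =
[[1, 1, 1, 0],
 [1, -1, 1, 1],
 [1, 0, 0, 0],
 [1, 1, 0, 0]]
  V a = (-3, -6, -3, -2)
Solving gives a = (-3, 1, -1, -1).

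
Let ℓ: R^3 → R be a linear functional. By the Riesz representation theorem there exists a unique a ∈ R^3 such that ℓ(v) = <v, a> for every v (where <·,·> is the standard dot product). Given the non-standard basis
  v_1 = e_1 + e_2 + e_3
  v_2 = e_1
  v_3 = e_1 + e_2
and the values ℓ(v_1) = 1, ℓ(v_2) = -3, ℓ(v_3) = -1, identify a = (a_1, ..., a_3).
a = (-3, 2, 2)

Write a = (a_1, ..., a_3) in the standard basis. For each basis vector v_i, ℓ(v_i) = <v_i, a> is a linear equation in the a_j's. Collect the n equations into a matrix system V a = ℓ, where row i of V is v_i (expressed in the standard basis). Since V is invertible (lower-triangular with 1s on the diagonal, up to permutation), solve by back-substitution:
  V =
[[1, 1, 1],
 [1, 0, 0],
 [1, 1, 0]]
  V a = (1, -3, -1)
Solving gives a = (-3, 2, 2).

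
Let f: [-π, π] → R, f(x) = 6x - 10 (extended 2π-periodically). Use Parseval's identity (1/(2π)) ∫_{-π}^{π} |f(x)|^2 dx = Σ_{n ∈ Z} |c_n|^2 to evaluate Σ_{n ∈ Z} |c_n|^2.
Σ |c_n|^2 = 12π^2 + 100

Expand and integrate term by term over [-π, π]:
  ∫ (6x)^2 dx = 36·(2π^3/3); ∫ 2·6·(-10)·x dx = 0 (odd integrand); ∫ (-10)^2 dx = 100·2π.
So (1/(2π)) ∫_{-π}^{π} (6x - 10)^2 dx = 36π^2/3 + 100 = 12π^2 + 100.
Parseval ⇒ Σ |c_n|^2 = 12π^2 + 100.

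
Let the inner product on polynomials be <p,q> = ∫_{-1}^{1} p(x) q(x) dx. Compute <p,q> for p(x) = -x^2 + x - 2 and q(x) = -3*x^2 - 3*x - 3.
<p,q> = 86/5

Expand the product: p(x)·q(x) = 3*x^4 + 6*x^2 + 3*x + 6.
∫_{-1}^{1} of each monomial x^k gives [2/(k+1) if k even, 0 if k odd]. Integrating term-by-term (or equivalently evaluating the antiderivative F(x) = 3*x^5/5 + 2*x^3 + 3*x^2/2 + 6*x at the endpoints):
  F(1) − F(−1) = 101/10 − (-71/10) = 86/5.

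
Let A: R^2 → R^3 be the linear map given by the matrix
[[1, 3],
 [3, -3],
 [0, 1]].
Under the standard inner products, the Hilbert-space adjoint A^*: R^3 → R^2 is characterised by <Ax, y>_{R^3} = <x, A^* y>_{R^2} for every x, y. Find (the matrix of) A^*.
A^* = A^T =
[[1, 3, 0],
 [3, -3, 1]]

For real matrices with standard dot products, the defining identity <Ax, y> = <x, A^* y> gives (Ax)^T y = x^T (A^*) y, i.e. x^T A^T y = x^T (A^*) y. Since this holds for all x, y, we must have A^* = A^T. Therefore
A^* =
[[1, 3, 0],
 [3, -3, 1]].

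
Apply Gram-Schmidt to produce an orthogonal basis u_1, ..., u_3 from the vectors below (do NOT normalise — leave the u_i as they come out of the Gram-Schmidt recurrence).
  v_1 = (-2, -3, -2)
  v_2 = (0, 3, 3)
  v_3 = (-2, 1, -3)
Orthogonal basis:
  u_1 = (-2, -3, -2)
  u_2 = (-30/17, 6/17, 21/17)
  u_3 = (-10/9, 20/9, -20/9)

Apply the Gram-Schmidt recurrence
  u_1 = v_1
  u_i = v_i − Σ_{j<i} ((v_i · u_j) / (u_j · u_j)) · u_j.

Step by step this gives:
  u_1 = (-2, -3, -2)
  u_2 = (-30/17, 6/17, 21/17)
  u_3 = (-10/9, 20/9, -20/9)

Orthogonality check:
  u_2 · u_1 = 0 (should be 0)
  u_3 · u_1 = 0 (should be 0)
  u_3 · u_2 = 0 (should be 0)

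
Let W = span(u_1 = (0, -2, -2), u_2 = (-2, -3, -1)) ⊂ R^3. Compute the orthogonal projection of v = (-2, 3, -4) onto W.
proj_W(v) = (1, 0, -1)

Set up U = [u_1 | ... | u_2] ∈ R^(3×2). The projector onto W = col(U) is P = U (U^T U)^(-1) U^T.
Compute U^T U =
  [8, 8]
  [8, 14],
and U^T v = (2, -1).
Solve U^T U · c = U^T v for the coefficients: c = (3/4, -1/2). The projection is proj_W(v) = U c.
Check: (v - proj_W(v)) · u_1 = 0  (should be 0).
Check: (v - proj_W(v)) · u_2 = 0  (should be 0).
Result: proj_W(v) = (1, 0, -1).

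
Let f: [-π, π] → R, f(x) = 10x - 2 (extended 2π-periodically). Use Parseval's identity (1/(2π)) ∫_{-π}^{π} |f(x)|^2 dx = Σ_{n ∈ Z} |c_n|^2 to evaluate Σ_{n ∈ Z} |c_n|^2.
Σ |c_n|^2 = 100π^2/3 + 4

Expand and integrate term by term over [-π, π]:
  ∫ (10x)^2 dx = 100·(2π^3/3); ∫ 2·10·(-2)·x dx = 0 (odd integrand); ∫ (-2)^2 dx = 4·2π.
So (1/(2π)) ∫_{-π}^{π} (10x - 2)^2 dx = 100π^2/3 + 4 = 100π^2/3 + 4.
Parseval ⇒ Σ |c_n|^2 = 100π^2/3 + 4.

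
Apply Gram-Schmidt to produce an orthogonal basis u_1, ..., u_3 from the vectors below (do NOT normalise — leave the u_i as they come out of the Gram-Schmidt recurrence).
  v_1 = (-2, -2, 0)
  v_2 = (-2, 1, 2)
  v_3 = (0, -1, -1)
Orthogonal basis:
  u_1 = (-2, -2, 0)
  u_2 = (-3/2, 3/2, 2)
  u_3 = (-2/17, 2/17, -3/17)

Apply the Gram-Schmidt recurrence
  u_1 = v_1
  u_i = v_i − Σ_{j<i} ((v_i · u_j) / (u_j · u_j)) · u_j.

Step by step this gives:
  u_1 = (-2, -2, 0)
  u_2 = (-3/2, 3/2, 2)
  u_3 = (-2/17, 2/17, -3/17)

Orthogonality check:
  u_2 · u_1 = 0 (should be 0)
  u_3 · u_1 = 0 (should be 0)
  u_3 · u_2 = 0 (should be 0)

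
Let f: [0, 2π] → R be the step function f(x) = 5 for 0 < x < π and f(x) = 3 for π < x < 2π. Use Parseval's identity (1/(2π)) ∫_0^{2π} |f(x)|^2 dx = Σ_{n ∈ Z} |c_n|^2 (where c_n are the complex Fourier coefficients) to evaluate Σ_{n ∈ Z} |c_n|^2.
Σ |c_n|^2 = 17

Parseval equates the L^2 energy of f (normalised by 1/(2π)) with the ℓ^2 sum of its Fourier coefficients: (1/(2π)) ∫_0^{2π} |f|^2 = Σ |c_n|^2.
Compute the left side: (1/(2π)) [∫_0^π 5^2 dx + ∫_π^{2π} 3^2 dx] = (1/(2π)) · (25π + 9π) = (25 + 9)/2 = 17.
So Σ_{n ∈ Z} |c_n|^2 = 17.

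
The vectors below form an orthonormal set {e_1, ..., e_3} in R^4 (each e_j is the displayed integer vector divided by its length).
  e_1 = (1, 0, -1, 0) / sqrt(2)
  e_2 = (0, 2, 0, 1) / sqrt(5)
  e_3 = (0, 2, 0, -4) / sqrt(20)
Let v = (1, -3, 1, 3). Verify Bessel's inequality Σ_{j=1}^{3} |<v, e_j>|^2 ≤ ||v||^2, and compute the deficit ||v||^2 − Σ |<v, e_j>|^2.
Σ |<v, e_j>|^2 = 18; ||v||^2 = 20; deficit = 2

Write each e_j = u_j / sqrt(<u_j, u_j>) where u_j is the displayed integer vector. Then <v, e_j> = <v, u_j> / sqrt(<u_j, u_j>), so |<v, e_j>|^2 = <v, u_j>^2 / <u_j, u_j>.
Coefficients: <v, e_1> = 0/sqrt(2), <v, e_2> = -3/sqrt(5), <v, e_3> = -18/sqrt(20).
Square and sum: Σ |<v, e_j>|^2 = 18.
Compute ||v||^2 = v·v = 20.
Deficit = 20 − 18 = 2 ≥ 0, confirming Bessel's inequality. (The deficit equals ||v − Σ <v,e_j> e_j||^2, the squared distance from v to span{e_j}.)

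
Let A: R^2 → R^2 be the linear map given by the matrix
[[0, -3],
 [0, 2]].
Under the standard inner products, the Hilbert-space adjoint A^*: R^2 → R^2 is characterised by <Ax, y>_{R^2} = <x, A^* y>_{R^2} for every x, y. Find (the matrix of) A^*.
A^* = A^T =
[[0, 0],
 [-3, 2]]

For real matrices with standard dot products, the defining identity <Ax, y> = <x, A^* y> gives (Ax)^T y = x^T (A^*) y, i.e. x^T A^T y = x^T (A^*) y. Since this holds for all x, y, we must have A^* = A^T. Therefore
A^* =
[[0, 0],
 [-3, 2]].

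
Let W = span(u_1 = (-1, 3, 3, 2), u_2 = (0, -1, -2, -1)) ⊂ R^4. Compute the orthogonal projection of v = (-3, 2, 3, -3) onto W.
proj_W(v) = (-1, 2, 1, 1)

Set up U = [u_1 | ... | u_2] ∈ R^(4×2). The projector onto W = col(U) is P = U (U^T U)^(-1) U^T.
Compute U^T U =
  [23, -11]
  [-11, 6],
and U^T v = (12, -5).
Solve U^T U · c = U^T v for the coefficients: c = (1, 1). The projection is proj_W(v) = U c.
Check: (v - proj_W(v)) · u_1 = 0  (should be 0).
Check: (v - proj_W(v)) · u_2 = 0  (should be 0).
Result: proj_W(v) = (-1, 2, 1, 1).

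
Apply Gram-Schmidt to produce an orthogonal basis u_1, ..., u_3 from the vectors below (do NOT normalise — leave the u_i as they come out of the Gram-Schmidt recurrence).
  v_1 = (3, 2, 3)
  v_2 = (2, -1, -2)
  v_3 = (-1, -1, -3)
Orthogonal basis:
  u_1 = (3, 2, 3)
  u_2 = (25/11, -9/11, -19/11)
  u_3 = (-5/97, 60/97, -35/97)

Apply the Gram-Schmidt recurrence
  u_1 = v_1
  u_i = v_i − Σ_{j<i} ((v_i · u_j) / (u_j · u_j)) · u_j.

Step by step this gives:
  u_1 = (3, 2, 3)
  u_2 = (25/11, -9/11, -19/11)
  u_3 = (-5/97, 60/97, -35/97)

Orthogonality check:
  u_2 · u_1 = 0 (should be 0)
  u_3 · u_1 = 0 (should be 0)
  u_3 · u_2 = 0 (should be 0)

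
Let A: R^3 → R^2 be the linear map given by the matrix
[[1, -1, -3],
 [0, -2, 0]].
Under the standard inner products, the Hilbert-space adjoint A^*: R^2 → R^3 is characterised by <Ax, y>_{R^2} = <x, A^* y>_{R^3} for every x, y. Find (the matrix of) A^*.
A^* = A^T =
[[1, 0],
 [-1, -2],
 [-3, 0]]

For real matrices with standard dot products, the defining identity <Ax, y> = <x, A^* y> gives (Ax)^T y = x^T (A^*) y, i.e. x^T A^T y = x^T (A^*) y. Since this holds for all x, y, we must have A^* = A^T. Therefore
A^* =
[[1, 0],
 [-1, -2],
 [-3, 0]].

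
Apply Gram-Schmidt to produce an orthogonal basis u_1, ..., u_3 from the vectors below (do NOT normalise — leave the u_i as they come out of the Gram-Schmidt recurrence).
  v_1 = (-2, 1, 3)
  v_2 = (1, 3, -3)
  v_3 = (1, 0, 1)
Orthogonal basis:
  u_1 = (-2, 1, 3)
  u_2 = (-1/7, 25/7, -9/7)
  u_3 = (114/101, 57/202, 133/202)

Apply the Gram-Schmidt recurrence
  u_1 = v_1
  u_i = v_i − Σ_{j<i} ((v_i · u_j) / (u_j · u_j)) · u_j.

Step by step this gives:
  u_1 = (-2, 1, 3)
  u_2 = (-1/7, 25/7, -9/7)
  u_3 = (114/101, 57/202, 133/202)

Orthogonality check:
  u_2 · u_1 = 0 (should be 0)
  u_3 · u_1 = 0 (should be 0)
  u_3 · u_2 = 0 (should be 0)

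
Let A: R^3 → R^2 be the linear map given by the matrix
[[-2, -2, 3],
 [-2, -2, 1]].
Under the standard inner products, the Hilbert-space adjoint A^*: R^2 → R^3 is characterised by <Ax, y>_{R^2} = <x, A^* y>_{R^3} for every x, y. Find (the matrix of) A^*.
A^* = A^T =
[[-2, -2],
 [-2, -2],
 [3, 1]]

For real matrices with standard dot products, the defining identity <Ax, y> = <x, A^* y> gives (Ax)^T y = x^T (A^*) y, i.e. x^T A^T y = x^T (A^*) y. Since this holds for all x, y, we must have A^* = A^T. Therefore
A^* =
[[-2, -2],
 [-2, -2],
 [3, 1]].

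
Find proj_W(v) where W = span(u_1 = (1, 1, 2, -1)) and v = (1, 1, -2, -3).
proj_W(v) = (1/7, 1/7, 2/7, -1/7)

Set up U = [u_1 | ... | u_1] ∈ R^(4×1). The projector onto W = col(U) is P = U (U^T U)^(-1) U^T.
Compute U^T U =
  [7],
and U^T v = (1).
Solve U^T U · c = U^T v for the coefficients: c = (1/7). The projection is proj_W(v) = U c.
Check: (v - proj_W(v)) · u_1 = 0  (should be 0).
Result: proj_W(v) = (1/7, 1/7, 2/7, -1/7).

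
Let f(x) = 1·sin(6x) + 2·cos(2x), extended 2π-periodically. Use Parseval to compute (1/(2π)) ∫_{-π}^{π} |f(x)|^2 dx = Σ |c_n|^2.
Σ |c_n|^2 = 5/2

Expand |f|^2 and use orthogonality of {sin(nx), cos(mx)} on [-π, π]:
  ∫_{-π}^{π} sin(nx)^2 dx = π, ∫ cos(mx)^2 dx = π, and cross terms integrate to 0.
So ∫_{-π}^{π} f(x)^2 dx = 1^2 · π + 2^2 · π = (1 + 4)π.
Divide by 2π: (1 + 4)/2 = 5/2.
By Parseval, this equals Σ |c_n|^2.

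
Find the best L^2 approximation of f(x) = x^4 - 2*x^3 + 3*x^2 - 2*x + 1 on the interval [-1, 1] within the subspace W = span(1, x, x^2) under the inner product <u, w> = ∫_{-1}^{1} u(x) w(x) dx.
g(x) = 27*x^2/7 - 16*x/5 + 32/35

The best approximation g ∈ W is the orthogonal projection of f onto W. Writing g = a_0 + a_1 x + a_2 x^2, the coefficients solve the normal equations G · a = b where
  G_{ij} = <φ_i, φ_j> and b_i = <f, φ_i>, with φ_0 = 1, φ_1 = x, φ_2 = x^2.
G =
  [2, 0, 2/3]
  [0, 2/3, 0]
  [2/3, 0, 2/5],
b = (22/5, -32/15, 226/105).
Solving gives a_0 = 32/35, a_1 = -16/5, a_2 = 27/7, so
  g(x) = 27*x^2/7 - 16*x/5 + 32/35.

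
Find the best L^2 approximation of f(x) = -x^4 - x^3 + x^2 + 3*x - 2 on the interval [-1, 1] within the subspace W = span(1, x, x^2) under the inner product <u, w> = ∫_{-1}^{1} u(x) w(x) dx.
g(x) = x^2/7 + 12*x/5 - 67/35

The best approximation g ∈ W is the orthogonal projection of f onto W. Writing g = a_0 + a_1 x + a_2 x^2, the coefficients solve the normal equations G · a = b where
  G_{ij} = <φ_i, φ_j> and b_i = <f, φ_i>, with φ_0 = 1, φ_1 = x, φ_2 = x^2.
G =
  [2, 0, 2/3]
  [0, 2/3, 0]
  [2/3, 0, 2/5],
b = (-56/15, 8/5, -128/105).
Solving gives a_0 = -67/35, a_1 = 12/5, a_2 = 1/7, so
  g(x) = x^2/7 + 12*x/5 - 67/35.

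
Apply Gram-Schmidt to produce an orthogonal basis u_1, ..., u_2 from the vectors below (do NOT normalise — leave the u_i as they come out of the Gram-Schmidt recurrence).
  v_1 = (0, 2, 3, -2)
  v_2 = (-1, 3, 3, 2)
Orthogonal basis:
  u_1 = (0, 2, 3, -2)
  u_2 = (-1, 29/17, 18/17, 56/17)

Apply the Gram-Schmidt recurrence
  u_1 = v_1
  u_i = v_i − Σ_{j<i} ((v_i · u_j) / (u_j · u_j)) · u_j.

Step by step this gives:
  u_1 = (0, 2, 3, -2)
  u_2 = (-1, 29/17, 18/17, 56/17)

Orthogonality check:
  u_2 · u_1 = 0 (should be 0)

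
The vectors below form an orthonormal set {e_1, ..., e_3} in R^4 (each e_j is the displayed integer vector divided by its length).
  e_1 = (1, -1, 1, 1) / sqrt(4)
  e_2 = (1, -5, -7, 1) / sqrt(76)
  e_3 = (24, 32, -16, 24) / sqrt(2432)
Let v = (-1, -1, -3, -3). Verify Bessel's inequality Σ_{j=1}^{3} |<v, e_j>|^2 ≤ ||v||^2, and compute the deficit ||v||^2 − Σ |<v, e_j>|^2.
Σ |<v, e_j>|^2 = 18; ||v||^2 = 20; deficit = 2

Write each e_j = u_j / sqrt(<u_j, u_j>) where u_j is the displayed integer vector. Then <v, e_j> = <v, u_j> / sqrt(<u_j, u_j>), so |<v, e_j>|^2 = <v, u_j>^2 / <u_j, u_j>.
Coefficients: <v, e_1> = -6/sqrt(4), <v, e_2> = 22/sqrt(76), <v, e_3> = -80/sqrt(2432).
Square and sum: Σ |<v, e_j>|^2 = 18.
Compute ||v||^2 = v·v = 20.
Deficit = 20 − 18 = 2 ≥ 0, confirming Bessel's inequality. (The deficit equals ||v − Σ <v,e_j> e_j||^2, the squared distance from v to span{e_j}.)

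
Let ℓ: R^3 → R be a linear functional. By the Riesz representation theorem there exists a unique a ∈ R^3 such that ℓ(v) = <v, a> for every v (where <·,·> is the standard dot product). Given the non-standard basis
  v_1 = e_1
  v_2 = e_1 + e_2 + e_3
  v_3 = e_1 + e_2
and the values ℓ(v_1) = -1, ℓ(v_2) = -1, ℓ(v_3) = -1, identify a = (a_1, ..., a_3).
a = (-1, 0, 0)

Write a = (a_1, ..., a_3) in the standard basis. For each basis vector v_i, ℓ(v_i) = <v_i, a> is a linear equation in the a_j's. Collect the n equations into a matrix system V a = ℓ, where row i of V is v_i (expressed in the standard basis). Since V is invertible (lower-triangular with 1s on the diagonal, up to permutation), solve by back-substitution:
  V =
[[1, 0, 0],
 [1, 1, 1],
 [1, 1, 0]]
  V a = (-1, -1, -1)
Solving gives a = (-1, 0, 0).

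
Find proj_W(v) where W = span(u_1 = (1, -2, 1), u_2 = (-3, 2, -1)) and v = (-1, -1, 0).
proj_W(v) = (-1, -4/5, 2/5)

Set up U = [u_1 | ... | u_2] ∈ R^(3×2). The projector onto W = col(U) is P = U (U^T U)^(-1) U^T.
Compute U^T U =
  [6, -8]
  [-8, 14],
and U^T v = (1, 1).
Solve U^T U · c = U^T v for the coefficients: c = (11/10, 7/10). The projection is proj_W(v) = U c.
Check: (v - proj_W(v)) · u_1 = 0  (should be 0).
Check: (v - proj_W(v)) · u_2 = 0  (should be 0).
Result: proj_W(v) = (-1, -4/5, 2/5).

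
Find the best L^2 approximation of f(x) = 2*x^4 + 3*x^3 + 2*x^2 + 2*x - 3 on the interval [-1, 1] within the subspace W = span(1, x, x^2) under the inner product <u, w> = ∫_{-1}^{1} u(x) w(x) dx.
g(x) = 26*x^2/7 + 19*x/5 - 111/35

The best approximation g ∈ W is the orthogonal projection of f onto W. Writing g = a_0 + a_1 x + a_2 x^2, the coefficients solve the normal equations G · a = b where
  G_{ij} = <φ_i, φ_j> and b_i = <f, φ_i>, with φ_0 = 1, φ_1 = x, φ_2 = x^2.
G =
  [2, 0, 2/3]
  [0, 2/3, 0]
  [2/3, 0, 2/5],
b = (-58/15, 38/15, -22/35).
Solving gives a_0 = -111/35, a_1 = 19/5, a_2 = 26/7, so
  g(x) = 26*x^2/7 + 19*x/5 - 111/35.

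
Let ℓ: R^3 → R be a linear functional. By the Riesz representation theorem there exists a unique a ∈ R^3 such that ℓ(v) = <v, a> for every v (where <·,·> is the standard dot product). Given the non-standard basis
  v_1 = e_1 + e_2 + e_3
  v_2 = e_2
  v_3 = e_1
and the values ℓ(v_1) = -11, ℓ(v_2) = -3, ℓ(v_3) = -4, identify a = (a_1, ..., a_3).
a = (-4, -3, -4)

Write a = (a_1, ..., a_3) in the standard basis. For each basis vector v_i, ℓ(v_i) = <v_i, a> is a linear equation in the a_j's. Collect the n equations into a matrix system V a = ℓ, where row i of V is v_i (expressed in the standard basis). Since V is invertible (lower-triangular with 1s on the diagonal, up to permutation), solve by back-substitution:
  V =
[[1, 1, 1],
 [0, 1, 0],
 [1, 0, 0]]
  V a = (-11, -3, -4)
Solving gives a = (-4, -3, -4).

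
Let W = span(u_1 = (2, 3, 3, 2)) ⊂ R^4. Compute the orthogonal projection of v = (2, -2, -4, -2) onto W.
proj_W(v) = (-18/13, -27/13, -27/13, -18/13)

Set up U = [u_1 | ... | u_1] ∈ R^(4×1). The projector onto W = col(U) is P = U (U^T U)^(-1) U^T.
Compute U^T U =
  [26],
and U^T v = (-18).
Solve U^T U · c = U^T v for the coefficients: c = (-9/13). The projection is proj_W(v) = U c.
Check: (v - proj_W(v)) · u_1 = 0  (should be 0).
Result: proj_W(v) = (-18/13, -27/13, -27/13, -18/13).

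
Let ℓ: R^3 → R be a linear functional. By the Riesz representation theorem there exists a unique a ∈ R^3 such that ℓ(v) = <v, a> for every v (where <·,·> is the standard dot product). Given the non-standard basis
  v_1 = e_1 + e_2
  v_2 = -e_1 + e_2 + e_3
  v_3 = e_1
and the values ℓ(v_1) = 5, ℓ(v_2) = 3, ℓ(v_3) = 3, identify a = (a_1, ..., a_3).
a = (3, 2, 4)

Write a = (a_1, ..., a_3) in the standard basis. For each basis vector v_i, ℓ(v_i) = <v_i, a> is a linear equation in the a_j's. Collect the n equations into a matrix system V a = ℓ, where row i of V is v_i (expressed in the standard basis). Since V is invertible (lower-triangular with 1s on the diagonal, up to permutation), solve by back-substitution:
  V =
[[1, 1, 0],
 [-1, 1, 1],
 [1, 0, 0]]
  V a = (5, 3, 3)
Solving gives a = (3, 2, 4).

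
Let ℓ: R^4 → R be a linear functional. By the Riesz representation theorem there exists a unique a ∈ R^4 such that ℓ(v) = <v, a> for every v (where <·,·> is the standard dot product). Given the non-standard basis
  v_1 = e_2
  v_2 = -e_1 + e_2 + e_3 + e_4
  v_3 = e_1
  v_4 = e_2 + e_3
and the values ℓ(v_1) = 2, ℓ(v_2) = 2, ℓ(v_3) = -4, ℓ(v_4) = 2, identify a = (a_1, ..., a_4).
a = (-4, 2, 0, -4)

Write a = (a_1, ..., a_4) in the standard basis. For each basis vector v_i, ℓ(v_i) = <v_i, a> is a linear equation in the a_j's. Collect the n equations into a matrix system V a = ℓ, where row i of V is v_i (expressed in the standard basis). Since V is invertible (lower-triangular with 1s on the diagonal, up to permutation), solve by back-substitution:
  V =
[[0, 1, 0, 0],
 [-1, 1, 1, 1],
 [1, 0, 0, 0],
 [0, 1, 1, 0]]
  V a = (2, 2, -4, 2)
Solving gives a = (-4, 2, 0, -4).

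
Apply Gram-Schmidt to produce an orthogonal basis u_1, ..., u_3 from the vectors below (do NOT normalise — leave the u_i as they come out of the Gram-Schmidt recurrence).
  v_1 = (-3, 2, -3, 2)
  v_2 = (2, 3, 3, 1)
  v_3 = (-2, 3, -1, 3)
Orthogonal basis:
  u_1 = (-3, 2, -3, 2)
  u_2 = (31/26, 46/13, 57/26, 20/13)
  u_3 = (-98/549, -220/549, 58/183, 334/549)

Apply the Gram-Schmidt recurrence
  u_1 = v_1
  u_i = v_i − Σ_{j<i} ((v_i · u_j) / (u_j · u_j)) · u_j.

Step by step this gives:
  u_1 = (-3, 2, -3, 2)
  u_2 = (31/26, 46/13, 57/26, 20/13)
  u_3 = (-98/549, -220/549, 58/183, 334/549)

Orthogonality check:
  u_2 · u_1 = 0 (should be 0)
  u_3 · u_1 = 0 (should be 0)
  u_3 · u_2 = 0 (should be 0)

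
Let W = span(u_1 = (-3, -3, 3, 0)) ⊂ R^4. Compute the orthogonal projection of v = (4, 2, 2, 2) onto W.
proj_W(v) = (4/3, 4/3, -4/3, 0)

Set up U = [u_1 | ... | u_1] ∈ R^(4×1). The projector onto W = col(U) is P = U (U^T U)^(-1) U^T.
Compute U^T U =
  [27],
and U^T v = (-12).
Solve U^T U · c = U^T v for the coefficients: c = (-4/9). The projection is proj_W(v) = U c.
Check: (v - proj_W(v)) · u_1 = 0  (should be 0).
Result: proj_W(v) = (4/3, 4/3, -4/3, 0).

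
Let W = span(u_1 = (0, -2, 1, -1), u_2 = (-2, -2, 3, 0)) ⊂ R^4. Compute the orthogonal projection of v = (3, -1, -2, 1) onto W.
proj_W(v) = (2, 0, -2, -1)

Set up U = [u_1 | ... | u_2] ∈ R^(4×2). The projector onto W = col(U) is P = U (U^T U)^(-1) U^T.
Compute U^T U =
  [6, 7]
  [7, 17],
and U^T v = (-1, -10).
Solve U^T U · c = U^T v for the coefficients: c = (1, -1). The projection is proj_W(v) = U c.
Check: (v - proj_W(v)) · u_1 = 0  (should be 0).
Check: (v - proj_W(v)) · u_2 = 0  (should be 0).
Result: proj_W(v) = (2, 0, -2, -1).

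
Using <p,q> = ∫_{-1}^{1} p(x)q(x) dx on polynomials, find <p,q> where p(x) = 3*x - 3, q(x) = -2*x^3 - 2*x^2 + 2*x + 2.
<p,q> = -32/5

Expand the product: p(x)·q(x) = -6*x^4 + 12*x^2 - 6.
∫_{-1}^{1} of each monomial x^k gives [2/(k+1) if k even, 0 if k odd]. Integrating term-by-term (or equivalently evaluating the antiderivative F(x) = -6*x^5/5 + 4*x^3 - 6*x at the endpoints):
  F(1) − F(−1) = -16/5 − (16/5) = -32/5.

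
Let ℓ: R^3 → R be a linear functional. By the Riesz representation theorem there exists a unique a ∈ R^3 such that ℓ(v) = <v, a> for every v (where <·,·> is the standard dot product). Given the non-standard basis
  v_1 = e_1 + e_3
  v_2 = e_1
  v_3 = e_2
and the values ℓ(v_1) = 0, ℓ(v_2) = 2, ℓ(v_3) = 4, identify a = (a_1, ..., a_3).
a = (2, 4, -2)

Write a = (a_1, ..., a_3) in the standard basis. For each basis vector v_i, ℓ(v_i) = <v_i, a> is a linear equation in the a_j's. Collect the n equations into a matrix system V a = ℓ, where row i of V is v_i (expressed in the standard basis). Since V is invertible (lower-triangular with 1s on the diagonal, up to permutation), solve by back-substitution:
  V =
[[1, 0, 1],
 [1, 0, 0],
 [0, 1, 0]]
  V a = (0, 2, 4)
Solving gives a = (2, 4, -2).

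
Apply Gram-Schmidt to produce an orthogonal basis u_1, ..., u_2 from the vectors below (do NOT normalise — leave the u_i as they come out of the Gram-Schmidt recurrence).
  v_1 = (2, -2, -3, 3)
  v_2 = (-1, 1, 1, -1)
Orthogonal basis:
  u_1 = (2, -2, -3, 3)
  u_2 = (-3/13, 3/13, -2/13, 2/13)

Apply the Gram-Schmidt recurrence
  u_1 = v_1
  u_i = v_i − Σ_{j<i} ((v_i · u_j) / (u_j · u_j)) · u_j.

Step by step this gives:
  u_1 = (2, -2, -3, 3)
  u_2 = (-3/13, 3/13, -2/13, 2/13)

Orthogonality check:
  u_2 · u_1 = 0 (should be 0)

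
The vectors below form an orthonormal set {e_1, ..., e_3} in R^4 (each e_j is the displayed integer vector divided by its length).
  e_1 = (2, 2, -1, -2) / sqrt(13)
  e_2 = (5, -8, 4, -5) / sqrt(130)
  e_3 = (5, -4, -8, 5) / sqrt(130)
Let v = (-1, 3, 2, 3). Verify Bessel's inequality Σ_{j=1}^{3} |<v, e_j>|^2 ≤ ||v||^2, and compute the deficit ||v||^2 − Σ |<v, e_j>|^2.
Σ |<v, e_j>|^2 = 178/13; ||v||^2 = 23; deficit = 121/13

Write each e_j = u_j / sqrt(<u_j, u_j>) where u_j is the displayed integer vector. Then <v, e_j> = <v, u_j> / sqrt(<u_j, u_j>), so |<v, e_j>|^2 = <v, u_j>^2 / <u_j, u_j>.
Coefficients: <v, e_1> = -4/sqrt(13), <v, e_2> = -36/sqrt(130), <v, e_3> = -18/sqrt(130).
Square and sum: Σ |<v, e_j>|^2 = 178/13.
Compute ||v||^2 = v·v = 23.
Deficit = 23 − 178/13 = 121/13 ≥ 0, confirming Bessel's inequality. (The deficit equals ||v − Σ <v,e_j> e_j||^2, the squared distance from v to span{e_j}.)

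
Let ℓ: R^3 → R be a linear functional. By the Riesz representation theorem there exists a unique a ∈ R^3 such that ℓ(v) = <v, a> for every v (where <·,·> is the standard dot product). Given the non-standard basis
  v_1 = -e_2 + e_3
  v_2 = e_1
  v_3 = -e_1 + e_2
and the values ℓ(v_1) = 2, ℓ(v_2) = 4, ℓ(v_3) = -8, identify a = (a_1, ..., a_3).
a = (4, -4, -2)

Write a = (a_1, ..., a_3) in the standard basis. For each basis vector v_i, ℓ(v_i) = <v_i, a> is a linear equation in the a_j's. Collect the n equations into a matrix system V a = ℓ, where row i of V is v_i (expressed in the standard basis). Since V is invertible (lower-triangular with 1s on the diagonal, up to permutation), solve by back-substitution:
  V =
[[0, -1, 1],
 [1, 0, 0],
 [-1, 1, 0]]
  V a = (2, 4, -8)
Solving gives a = (4, -4, -2).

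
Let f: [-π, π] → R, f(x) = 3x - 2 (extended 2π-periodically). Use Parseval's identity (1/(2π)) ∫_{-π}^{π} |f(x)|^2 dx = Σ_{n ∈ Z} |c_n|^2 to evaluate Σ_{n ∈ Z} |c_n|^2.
Σ |c_n|^2 = 3π^2 + 4

Expand and integrate term by term over [-π, π]:
  ∫ (3x)^2 dx = 9·(2π^3/3); ∫ 2·3·(-2)·x dx = 0 (odd integrand); ∫ (-2)^2 dx = 4·2π.
So (1/(2π)) ∫_{-π}^{π} (3x - 2)^2 dx = 9π^2/3 + 4 = 3π^2 + 4.
Parseval ⇒ Σ |c_n|^2 = 3π^2 + 4.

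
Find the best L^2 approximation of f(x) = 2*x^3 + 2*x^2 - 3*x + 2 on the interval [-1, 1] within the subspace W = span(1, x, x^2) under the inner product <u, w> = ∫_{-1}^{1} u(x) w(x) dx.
g(x) = 2*x^2 - 9*x/5 + 2

The best approximation g ∈ W is the orthogonal projection of f onto W. Writing g = a_0 + a_1 x + a_2 x^2, the coefficients solve the normal equations G · a = b where
  G_{ij} = <φ_i, φ_j> and b_i = <f, φ_i>, with φ_0 = 1, φ_1 = x, φ_2 = x^2.
G =
  [2, 0, 2/3]
  [0, 2/3, 0]
  [2/3, 0, 2/5],
b = (16/3, -6/5, 32/15).
Solving gives a_0 = 2, a_1 = -9/5, a_2 = 2, so
  g(x) = 2*x^2 - 9*x/5 + 2.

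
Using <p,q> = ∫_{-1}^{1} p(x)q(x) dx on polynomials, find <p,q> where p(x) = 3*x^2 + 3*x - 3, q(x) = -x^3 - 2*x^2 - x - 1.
<p,q> = 12/5

Expand the product: p(x)·q(x) = -3*x^5 - 9*x^4 - 6*x^3 + 3.
∫_{-1}^{1} of each monomial x^k gives [2/(k+1) if k even, 0 if k odd]. Integrating term-by-term (or equivalently evaluating the antiderivative F(x) = -x^6/2 - 9*x^5/5 - 3*x^4/2 + 3*x at the endpoints):
  F(1) − F(−1) = -4/5 − (-16/5) = 12/5.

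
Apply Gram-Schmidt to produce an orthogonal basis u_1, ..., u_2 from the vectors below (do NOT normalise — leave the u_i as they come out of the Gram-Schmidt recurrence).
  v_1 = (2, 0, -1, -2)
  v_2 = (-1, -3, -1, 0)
Orthogonal basis:
  u_1 = (2, 0, -1, -2)
  u_2 = (-7/9, -3, -10/9, -2/9)

Apply the Gram-Schmidt recurrence
  u_1 = v_1
  u_i = v_i − Σ_{j<i} ((v_i · u_j) / (u_j · u_j)) · u_j.

Step by step this gives:
  u_1 = (2, 0, -1, -2)
  u_2 = (-7/9, -3, -10/9, -2/9)

Orthogonality check:
  u_2 · u_1 = 0 (should be 0)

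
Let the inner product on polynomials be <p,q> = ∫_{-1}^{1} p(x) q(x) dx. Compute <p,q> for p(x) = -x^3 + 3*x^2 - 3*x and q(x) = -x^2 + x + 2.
<p,q> = 2/5

Expand the product: p(x)·q(x) = x^5 - 4*x^4 + 4*x^3 + 3*x^2 - 6*x.
∫_{-1}^{1} of each monomial x^k gives [2/(k+1) if k even, 0 if k odd]. Integrating term-by-term (or equivalently evaluating the antiderivative F(x) = x^6/6 - 4*x^5/5 + x^4 + x^3 - 3*x^2 at the endpoints):
  F(1) − F(−1) = -49/30 − (-61/30) = 2/5.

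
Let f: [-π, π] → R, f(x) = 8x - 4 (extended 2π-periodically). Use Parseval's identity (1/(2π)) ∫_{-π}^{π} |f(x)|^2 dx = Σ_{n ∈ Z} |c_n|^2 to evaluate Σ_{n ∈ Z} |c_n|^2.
Σ |c_n|^2 = 64π^2/3 + 16

Expand and integrate term by term over [-π, π]:
  ∫ (8x)^2 dx = 64·(2π^3/3); ∫ 2·8·(-4)·x dx = 0 (odd integrand); ∫ (-4)^2 dx = 16·2π.
So (1/(2π)) ∫_{-π}^{π} (8x - 4)^2 dx = 64π^2/3 + 16 = 64π^2/3 + 16.
Parseval ⇒ Σ |c_n|^2 = 64π^2/3 + 16.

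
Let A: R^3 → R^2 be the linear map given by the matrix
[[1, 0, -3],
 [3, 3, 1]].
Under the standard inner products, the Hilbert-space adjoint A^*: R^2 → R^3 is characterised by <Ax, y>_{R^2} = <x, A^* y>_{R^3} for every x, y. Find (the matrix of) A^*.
A^* = A^T =
[[1, 3],
 [0, 3],
 [-3, 1]]

For real matrices with standard dot products, the defining identity <Ax, y> = <x, A^* y> gives (Ax)^T y = x^T (A^*) y, i.e. x^T A^T y = x^T (A^*) y. Since this holds for all x, y, we must have A^* = A^T. Therefore
A^* =
[[1, 3],
 [0, 3],
 [-3, 1]].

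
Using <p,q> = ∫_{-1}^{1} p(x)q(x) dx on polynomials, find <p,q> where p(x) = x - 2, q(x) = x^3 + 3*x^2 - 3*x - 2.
<p,q> = 12/5

Expand the product: p(x)·q(x) = x^4 + x^3 - 9*x^2 + 4*x + 4.
∫_{-1}^{1} of each monomial x^k gives [2/(k+1) if k even, 0 if k odd]. Integrating term-by-term (or equivalently evaluating the antiderivative F(x) = x^5/5 + x^4/4 - 3*x^3 + 2*x^2 + 4*x at the endpoints):
  F(1) − F(−1) = 69/20 − (21/20) = 12/5.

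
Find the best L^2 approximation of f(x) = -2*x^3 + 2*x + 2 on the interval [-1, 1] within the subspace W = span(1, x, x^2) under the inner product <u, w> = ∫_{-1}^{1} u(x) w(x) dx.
g(x) = 4*x/5 + 2

The best approximation g ∈ W is the orthogonal projection of f onto W. Writing g = a_0 + a_1 x + a_2 x^2, the coefficients solve the normal equations G · a = b where
  G_{ij} = <φ_i, φ_j> and b_i = <f, φ_i>, with φ_0 = 1, φ_1 = x, φ_2 = x^2.
G =
  [2, 0, 2/3]
  [0, 2/3, 0]
  [2/3, 0, 2/5],
b = (4, 8/15, 4/3).
Solving gives a_0 = 2, a_1 = 4/5, a_2 = 0, so
  g(x) = 4*x/5 + 2.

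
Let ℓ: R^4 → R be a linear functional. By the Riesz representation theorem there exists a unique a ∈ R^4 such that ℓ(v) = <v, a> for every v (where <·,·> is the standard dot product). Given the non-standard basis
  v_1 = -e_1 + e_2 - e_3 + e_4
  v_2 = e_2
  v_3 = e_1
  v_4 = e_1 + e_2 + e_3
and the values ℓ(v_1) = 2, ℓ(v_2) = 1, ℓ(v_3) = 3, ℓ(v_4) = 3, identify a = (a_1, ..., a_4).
a = (3, 1, -1, 3)

Write a = (a_1, ..., a_4) in the standard basis. For each basis vector v_i, ℓ(v_i) = <v_i, a> is a linear equation in the a_j's. Collect the n equations into a matrix system V a = ℓ, where row i of V is v_i (expressed in the standard basis). Since V is invertible (lower-triangular with 1s on the diagonal, up to permutation), solve by back-substitution:
  V =
[[-1, 1, -1, 1],
 [0, 1, 0, 0],
 [1, 0, 0, 0],
 [1, 1, 1, 0]]
  V a = (2, 1, 3, 3)
Solving gives a = (3, 1, -1, 3).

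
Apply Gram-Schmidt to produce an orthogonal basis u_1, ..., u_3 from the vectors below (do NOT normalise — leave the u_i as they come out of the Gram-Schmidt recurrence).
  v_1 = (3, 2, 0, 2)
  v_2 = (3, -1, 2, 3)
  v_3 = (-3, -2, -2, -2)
Orthogonal basis:
  u_1 = (3, 2, 0, 2)
  u_2 = (12/17, -43/17, 2, 25/17)
  u_3 = (8/37, -86/111, -154/111, 50/111)

Apply the Gram-Schmidt recurrence
  u_1 = v_1
  u_i = v_i − Σ_{j<i} ((v_i · u_j) / (u_j · u_j)) · u_j.

Step by step this gives:
  u_1 = (3, 2, 0, 2)
  u_2 = (12/17, -43/17, 2, 25/17)
  u_3 = (8/37, -86/111, -154/111, 50/111)

Orthogonality check:
  u_2 · u_1 = 0 (should be 0)
  u_3 · u_1 = 0 (should be 0)
  u_3 · u_2 = 0 (should be 0)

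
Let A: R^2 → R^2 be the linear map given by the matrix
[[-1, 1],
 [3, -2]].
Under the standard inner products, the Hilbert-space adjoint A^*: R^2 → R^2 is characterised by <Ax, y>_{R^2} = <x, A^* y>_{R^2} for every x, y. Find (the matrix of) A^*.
A^* = A^T =
[[-1, 3],
 [1, -2]]

For real matrices with standard dot products, the defining identity <Ax, y> = <x, A^* y> gives (Ax)^T y = x^T (A^*) y, i.e. x^T A^T y = x^T (A^*) y. Since this holds for all x, y, we must have A^* = A^T. Therefore
A^* =
[[-1, 3],
 [1, -2]].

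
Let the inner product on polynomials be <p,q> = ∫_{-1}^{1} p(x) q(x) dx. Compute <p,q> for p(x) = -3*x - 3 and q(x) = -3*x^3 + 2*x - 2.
<p,q> = 58/5

Expand the product: p(x)·q(x) = 9*x^4 + 9*x^3 - 6*x^2 + 6.
∫_{-1}^{1} of each monomial x^k gives [2/(k+1) if k even, 0 if k odd]. Integrating term-by-term (or equivalently evaluating the antiderivative F(x) = 9*x^5/5 + 9*x^4/4 - 2*x^3 + 6*x at the endpoints):
  F(1) − F(−1) = 161/20 − (-71/20) = 58/5.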